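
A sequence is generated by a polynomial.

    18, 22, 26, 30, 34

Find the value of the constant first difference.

4

D1: 4, 4, 4, 4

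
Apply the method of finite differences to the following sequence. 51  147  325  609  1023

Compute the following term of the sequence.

96 , 178 , 284 , 414
82 , 106 , 130
24 , 24
Third differences constant at 24.
130 + 24 = 154;  414 + 154 = 568;  1023 + 568 = 1591

1591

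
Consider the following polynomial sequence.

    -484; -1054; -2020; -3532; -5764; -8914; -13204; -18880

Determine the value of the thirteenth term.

-78340

Δ: -570  -966  -1512  -2232  -3150  -4290  -5676
Δ²: -396  -546  -720  -918  -1140  -1386
Δ³: -150  -174  -198  -222  -246
Δ⁴: -24  -24  -24  -24
Fourth differences constant at -24.
-246 − 24 = -270;  -1386 − 270 = -1656;  -5676 − 1656 = -7332;  -18880 − 7332 = -26212
-270 − 24 = -294;  -1656 − 294 = -1950;  -7332 − 1950 = -9282;  -26212 − 9282 = -35494
-294 − 24 = -318;  -1950 − 318 = -2268;  -9282 − 2268 = -11550;  -35494 − 11550 = -47044
-318 − 24 = -342;  -2268 − 342 = -2610;  -11550 − 2610 = -14160;  -47044 − 14160 = -61204
-342 − 24 = -366;  -2610 − 366 = -2976;  -14160 − 2976 = -17136;  -61204 − 17136 = -78340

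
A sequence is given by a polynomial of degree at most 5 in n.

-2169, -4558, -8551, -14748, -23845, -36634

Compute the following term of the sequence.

-54003

First differences: -2389 , -3993 , -6197 , -9097 , -12789
Second differences: -1604 , -2204 , -2900 , -3692
Third differences: -600 , -696 , -792
Fourth differences: -96 , -96
The fourth differences are constant (-96).
-792 − 96 = -888;  -3692 − 888 = -4580;  -12789 − 4580 = -17369;  -36634 − 17369 = -54003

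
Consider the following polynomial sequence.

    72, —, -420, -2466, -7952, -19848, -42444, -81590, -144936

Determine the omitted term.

76

Using the last 7 terms:
First differences: -2046, -5486, -11896, -22596, -39146, -63346
Second differences: -3440, -6410, -10700, -16550, -24200
Third differences: -2970, -4290, -5850, -7650
Fourth differences: -1320, -1560, -1800
Fifth differences: -240, -240
Constant fifth difference = -240.
Extend backward: -1320 + 240 = -1080;  -2970 + 1080 = -1890;  -3440 + 1890 = -1550;  -2046 + 1550 = -496;  -420 + 496 = 76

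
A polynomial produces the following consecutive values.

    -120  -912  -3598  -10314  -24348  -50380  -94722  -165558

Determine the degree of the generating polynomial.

First differences: -792, -2686, -6716, -14034, -26032, -44342, -70836
Second differences: -1894, -4030, -7318, -11998, -18310, -26494
Third differences: -2136, -3288, -4680, -6312, -8184
Fourth differences: -1152, -1392, -1632, -1872
Fifth differences: -240, -240, -240
The fifth differences are constant, so the polynomial has degree 5.

5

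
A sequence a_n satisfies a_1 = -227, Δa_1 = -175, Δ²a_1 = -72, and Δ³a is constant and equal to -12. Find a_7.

-2597

Build the table forward from the leading diagonal:
D3: -12, -12, -12, -12, -12, -12, -12
D2: -72, -84, -96, -108, -120, -132, -144
D1: -175, -247, -331, -427, -535, -655, -787
a: -227, -402, -649, -980, -1407, -1942, -2597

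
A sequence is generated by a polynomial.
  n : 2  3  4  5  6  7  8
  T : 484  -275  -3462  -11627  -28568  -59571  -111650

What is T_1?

First differences: -759  -3187  -8165  -16941  -31003  -52079
Second differences: -2428  -4978  -8776  -14062  -21076
Third differences: -2550  -3798  -5286  -7014
Fourth differences: -1248  -1488  -1728
Fifth differences: -240  -240
The fifth differences are constant at -240.
Work back: -1248 + 240 = -1008;  -2550 + 1008 = -1542;  -2428 + 1542 = -886;  -759 + 886 = 127;  484 − 127 = 357

357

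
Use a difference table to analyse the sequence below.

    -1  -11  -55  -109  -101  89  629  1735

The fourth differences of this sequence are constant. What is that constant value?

48

First differences: -10, -44, -54, 8, 190, 540, 1106
Second differences: -34, -10, 62, 182, 350, 566
Third differences: 24, 72, 120, 168, 216
Fourth differences: 48, 48, 48, 48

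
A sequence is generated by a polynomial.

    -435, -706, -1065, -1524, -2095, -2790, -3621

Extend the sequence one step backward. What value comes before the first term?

-240

Δ: -271  -359  -459  -571  -695  -831
Δ²: -88  -100  -112  -124  -136
Δ³: -12  -12  -12  -12
The third differences are constant at -12.
Work back: -88 + 12 = -76;  -271 + 76 = -195;  -435 + 195 = -240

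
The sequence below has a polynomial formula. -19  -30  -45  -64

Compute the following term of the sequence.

-87

D1: -11, -15, -19
D2: -4, -4
Second differences constant at -4.
-19 − 4 = -23;  -64 − 23 = -87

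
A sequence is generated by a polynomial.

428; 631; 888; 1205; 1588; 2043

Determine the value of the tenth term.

4703

First differences: 203, 257, 317, 383, 455
Second differences: 54, 60, 66, 72
Third differences: 6, 6, 6
Third differences constant at 6.
72 + 6 = 78;  455 + 78 = 533;  2043 + 533 = 2576
78 + 6 = 84;  533 + 84 = 617;  2576 + 617 = 3193
84 + 6 = 90;  617 + 90 = 707;  3193 + 707 = 3900
90 + 6 = 96;  707 + 96 = 803;  3900 + 803 = 4703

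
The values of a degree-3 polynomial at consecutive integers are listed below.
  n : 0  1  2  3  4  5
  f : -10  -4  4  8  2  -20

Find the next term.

-64

D1: 6  8  4  -6  -22
D2: 2  -4  -10  -16
D3: -6  -6  -6
Third differences constant at -6.
-16 − 6 = -22;  -22 − 22 = -44;  -20 − 44 = -64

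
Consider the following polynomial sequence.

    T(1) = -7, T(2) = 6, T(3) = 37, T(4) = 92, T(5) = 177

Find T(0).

-8

D1: 13, 31, 55, 85
D2: 18, 24, 30
D3: 6, 6
The third differences are constant at 6.
Work back: 18 − 6 = 12;  13 − 12 = 1;  -7 − 1 = -8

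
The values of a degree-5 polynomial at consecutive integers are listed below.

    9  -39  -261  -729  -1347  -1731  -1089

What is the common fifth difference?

120

Δ: -48, -222, -468, -618, -384, 642
Δ²: -174, -246, -150, 234, 1026
Δ³: -72, 96, 384, 792
Δ⁴: 168, 288, 408
Δ⁵: 120, 120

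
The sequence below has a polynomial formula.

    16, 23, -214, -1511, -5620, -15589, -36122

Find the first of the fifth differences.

-360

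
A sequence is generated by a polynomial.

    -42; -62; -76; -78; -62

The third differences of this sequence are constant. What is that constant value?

First differences: -20, -14, -2, 16
Second differences: 6, 12, 18
Third differences: 6, 6

6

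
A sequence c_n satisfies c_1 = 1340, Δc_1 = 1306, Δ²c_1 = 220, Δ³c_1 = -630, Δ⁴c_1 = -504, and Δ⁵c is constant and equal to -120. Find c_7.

-8404

Build the table forward from the leading diagonal:
Δ⁵: -120  -120  -120  -120  -120  -120  -120
Δ⁴: -504  -624  -744  -864  -984  -1104  -1224
Δ³: -630  -1134  -1758  -2502  -3366  -4350  -5454
Δ²: 220  -410  -1544  -3302  -5804  -9170  -13520
Δ: 1306  1526  1116  -428  -3730  -9534  -18704
c: 1340  2646  4172  5288  4860  1130  -8404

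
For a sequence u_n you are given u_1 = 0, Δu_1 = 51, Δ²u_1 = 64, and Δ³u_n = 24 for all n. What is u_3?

Build the table forward from the leading diagonal:
Δ³: 24  24  24
Δ²: 64  88  112
Δ: 51  115  203
u: 0  51  166

166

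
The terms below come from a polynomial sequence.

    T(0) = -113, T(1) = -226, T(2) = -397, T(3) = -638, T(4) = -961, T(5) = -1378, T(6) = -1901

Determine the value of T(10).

D1: -113, -171, -241, -323, -417, -523
D2: -58, -70, -82, -94, -106
D3: -12, -12, -12, -12
The third differences are constant (-12).
-106 − 12 = -118;  -523 − 118 = -641;  -1901 − 641 = -2542
-118 − 12 = -130;  -641 − 130 = -771;  -2542 − 771 = -3313
-130 − 12 = -142;  -771 − 142 = -913;  -3313 − 913 = -4226
-142 − 12 = -154;  -913 − 154 = -1067;  -4226 − 1067 = -5293

-5293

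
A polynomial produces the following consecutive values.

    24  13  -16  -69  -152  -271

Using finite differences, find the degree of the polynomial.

-11, -29, -53, -83, -119
-18, -24, -30, -36
-6, -6, -6
The third differences are constant, so the polynomial has degree 3.

3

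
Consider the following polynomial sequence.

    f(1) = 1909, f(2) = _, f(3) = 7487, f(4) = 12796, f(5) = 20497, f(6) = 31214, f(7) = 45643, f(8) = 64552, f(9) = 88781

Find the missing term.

Using the last 7 terms:
Δ: 5309  7701  10717  14429  18909  24229
Δ²: 2392  3016  3712  4480  5320
Δ³: 624  696  768  840
Δ⁴: 72  72  72
Constant fourth difference = 72.
Extend backward: 624 − 72 = 552;  2392 − 552 = 1840;  5309 − 1840 = 3469;  7487 − 3469 = 4018

4018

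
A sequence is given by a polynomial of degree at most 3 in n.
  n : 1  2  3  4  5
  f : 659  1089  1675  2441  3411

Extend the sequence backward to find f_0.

361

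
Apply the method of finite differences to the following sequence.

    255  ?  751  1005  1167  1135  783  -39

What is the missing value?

Using the last 6 terms:
D1: 254, 162, -32, -352, -822
D2: -92, -194, -320, -470
D3: -102, -126, -150
D4: -24, -24
Constant fourth difference = -24.
Extend backward: -102 + 24 = -78;  -92 + 78 = -14;  254 + 14 = 268;  751 − 268 = 483

483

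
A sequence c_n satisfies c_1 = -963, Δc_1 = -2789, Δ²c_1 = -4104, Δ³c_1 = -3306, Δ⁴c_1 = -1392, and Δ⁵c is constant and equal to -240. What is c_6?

-96208

Build the table forward from the leading diagonal:
Δ⁵: -240  -240  -240  -240  -240  -240
Δ⁴: -1392  -1632  -1872  -2112  -2352  -2592
Δ³: -3306  -4698  -6330  -8202  -10314  -12666
Δ²: -4104  -7410  -12108  -18438  -26640  -36954
Δ: -2789  -6893  -14303  -26411  -44849  -71489
c: -963  -3752  -10645  -24948  -51359  -96208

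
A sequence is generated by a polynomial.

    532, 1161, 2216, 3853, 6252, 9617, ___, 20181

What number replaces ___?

Using the first 6 terms:
D1: 629  1055  1637  2399  3365
D2: 426  582  762  966
D3: 156  180  204
D4: 24  24
Constant fourth difference = 24.
Extend forward: 204 + 24 = 228;  966 + 228 = 1194;  3365 + 1194 = 4559;  9617 + 4559 = 14176

14176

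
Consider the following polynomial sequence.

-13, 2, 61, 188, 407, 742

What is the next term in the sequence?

1217

First differences: 15 , 59 , 127 , 219 , 335
Second differences: 44 , 68 , 92 , 116
Third differences: 24 , 24 , 24
Constant third difference = 24, so extend:
116 + 24 = 140;  335 + 140 = 475;  742 + 475 = 1217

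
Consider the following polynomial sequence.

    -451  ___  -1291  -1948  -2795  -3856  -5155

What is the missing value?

-800

Using the last 5 terms:
D1: -657  -847  -1061  -1299
D2: -190  -214  -238
D3: -24  -24
Constant third difference = -24.
Extend backward: -190 + 24 = -166;  -657 + 166 = -491;  -1291 + 491 = -800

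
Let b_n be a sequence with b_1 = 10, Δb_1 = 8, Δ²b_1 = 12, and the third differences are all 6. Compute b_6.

Build the table forward from the leading diagonal:
Δ³: 6  6  6  6  6  6
Δ²: 12  18  24  30  36  42
Δ: 8  20  38  62  92  128
b: 10  18  38  76  138  230

230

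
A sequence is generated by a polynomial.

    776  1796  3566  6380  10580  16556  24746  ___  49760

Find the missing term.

35636

Using the first 7 terms:
D1: 1020  1770  2814  4200  5976  8190
D2: 750  1044  1386  1776  2214
D3: 294  342  390  438
D4: 48  48  48
Constant fourth difference = 48.
Extend forward: 438 + 48 = 486;  2214 + 486 = 2700;  8190 + 2700 = 10890;  24746 + 10890 = 35636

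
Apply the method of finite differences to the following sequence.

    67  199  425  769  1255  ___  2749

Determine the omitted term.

1907

Using the first 5 terms:
132  226  344  486
94  118  142
24  24
Constant third difference = 24.
Extend forward: 142 + 24 = 166;  486 + 166 = 652;  1255 + 652 = 1907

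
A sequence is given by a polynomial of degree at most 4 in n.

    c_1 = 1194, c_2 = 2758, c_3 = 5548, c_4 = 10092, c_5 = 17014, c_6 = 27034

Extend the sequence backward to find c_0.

424

Δ: 1564, 2790, 4544, 6922, 10020
Δ²: 1226, 1754, 2378, 3098
Δ³: 528, 624, 720
Δ⁴: 96, 96
The fourth differences are constant at 96.
Work back: 528 − 96 = 432;  1226 − 432 = 794;  1564 − 794 = 770;  1194 − 770 = 424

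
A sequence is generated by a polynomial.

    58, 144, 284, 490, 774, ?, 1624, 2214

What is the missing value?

1148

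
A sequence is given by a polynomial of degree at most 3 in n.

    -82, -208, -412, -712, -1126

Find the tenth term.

-126 , -204 , -300 , -414
-78 , -96 , -114
-18 , -18
The third differences are constant (-18).
-114 − 18 = -132;  -414 − 132 = -546;  -1126 − 546 = -1672
-132 − 18 = -150;  -546 − 150 = -696;  -1672 − 696 = -2368
-150 − 18 = -168;  -696 − 168 = -864;  -2368 − 864 = -3232
-168 − 18 = -186;  -864 − 186 = -1050;  -3232 − 1050 = -4282
-186 − 18 = -204;  -1050 − 204 = -1254;  -4282 − 1254 = -5536

-5536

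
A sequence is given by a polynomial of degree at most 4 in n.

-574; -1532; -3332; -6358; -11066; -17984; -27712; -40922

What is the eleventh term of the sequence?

Δ: -958, -1800, -3026, -4708, -6918, -9728, -13210
Δ²: -842, -1226, -1682, -2210, -2810, -3482
Δ³: -384, -456, -528, -600, -672
Δ⁴: -72, -72, -72, -72
Constant fourth difference = -72, so extend:
-672 − 72 = -744;  -3482 − 744 = -4226;  -13210 − 4226 = -17436;  -40922 − 17436 = -58358
-744 − 72 = -816;  -4226 − 816 = -5042;  -17436 − 5042 = -22478;  -58358 − 22478 = -80836
-816 − 72 = -888;  -5042 − 888 = -5930;  -22478 − 5930 = -28408;  -80836 − 28408 = -109244

-109244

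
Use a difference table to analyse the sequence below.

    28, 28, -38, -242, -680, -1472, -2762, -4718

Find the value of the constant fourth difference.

-24

Δ: 0, -66, -204, -438, -792, -1290, -1956
Δ²: -66, -138, -234, -354, -498, -666
Δ³: -72, -96, -120, -144, -168
Δ⁴: -24, -24, -24, -24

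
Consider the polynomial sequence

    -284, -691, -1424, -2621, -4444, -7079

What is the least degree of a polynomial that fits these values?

4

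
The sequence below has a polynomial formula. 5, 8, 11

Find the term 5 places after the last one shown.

First differences: 3, 3
The first differences are constant (3).
11 + 3 = 14
14 + 3 = 17
17 + 3 = 20
20 + 3 = 23
23 + 3 = 26

26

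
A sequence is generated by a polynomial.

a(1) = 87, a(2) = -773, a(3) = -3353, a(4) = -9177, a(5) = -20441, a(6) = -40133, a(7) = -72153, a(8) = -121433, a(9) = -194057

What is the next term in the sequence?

-297381

-860  -2580  -5824  -11264  -19692  -32020  -49280  -72624
-1720  -3244  -5440  -8428  -12328  -17260  -23344
-1524  -2196  -2988  -3900  -4932  -6084
-672  -792  -912  -1032  -1152
-120  -120  -120  -120
Fifth differences constant at -120.
-1152 − 120 = -1272;  -6084 − 1272 = -7356;  -23344 − 7356 = -30700;  -72624 − 30700 = -103324;  -194057 − 103324 = -297381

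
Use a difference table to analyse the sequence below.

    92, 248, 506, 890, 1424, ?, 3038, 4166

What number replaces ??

2132

Using the first 5 terms:
Δ: 156  258  384  534
Δ²: 102  126  150
Δ³: 24  24
Constant third difference = 24.
Extend forward: 150 + 24 = 174;  534 + 174 = 708;  1424 + 708 = 2132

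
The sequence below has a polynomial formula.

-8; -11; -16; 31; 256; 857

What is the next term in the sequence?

First differences: -3  -5  47  225  601
Second differences: -2  52  178  376
Third differences: 54  126  198
Fourth differences: 72  72
Fourth differences constant at 72.
198 + 72 = 270;  376 + 270 = 646;  601 + 646 = 1247;  857 + 1247 = 2104

2104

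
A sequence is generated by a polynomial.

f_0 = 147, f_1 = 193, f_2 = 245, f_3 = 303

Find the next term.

367

D1: 46, 52, 58
D2: 6, 6
The second differences are constant (6).
58 + 6 = 64;  303 + 64 = 367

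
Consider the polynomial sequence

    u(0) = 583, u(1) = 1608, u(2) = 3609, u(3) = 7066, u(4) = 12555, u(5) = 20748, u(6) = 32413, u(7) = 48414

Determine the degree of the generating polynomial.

4

Δ: 1025, 2001, 3457, 5489, 8193, 11665, 16001
Δ²: 976, 1456, 2032, 2704, 3472, 4336
Δ³: 480, 576, 672, 768, 864
Δ⁴: 96, 96, 96, 96
The fourth differences are constant, so the polynomial has degree 4.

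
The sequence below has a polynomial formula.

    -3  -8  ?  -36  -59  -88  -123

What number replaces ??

Using the last 4 terms:
-23, -29, -35
-6, -6
Constant second difference = -6.
Extend backward: -23 + 6 = -17;  -36 + 17 = -19

-19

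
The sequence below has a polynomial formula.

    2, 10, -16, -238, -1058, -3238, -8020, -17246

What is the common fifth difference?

-120

First differences: 8, -26, -222, -820, -2180, -4782, -9226
Second differences: -34, -196, -598, -1360, -2602, -4444
Third differences: -162, -402, -762, -1242, -1842
Fourth differences: -240, -360, -480, -600
Fifth differences: -120, -120, -120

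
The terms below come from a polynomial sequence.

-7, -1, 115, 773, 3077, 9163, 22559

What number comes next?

D1: 6, 116, 658, 2304, 6086, 13396
D2: 110, 542, 1646, 3782, 7310
D3: 432, 1104, 2136, 3528
D4: 672, 1032, 1392
D5: 360, 360
Fifth differences constant at 360.
1392 + 360 = 1752;  3528 + 1752 = 5280;  7310 + 5280 = 12590;  13396 + 12590 = 25986;  22559 + 25986 = 48545

48545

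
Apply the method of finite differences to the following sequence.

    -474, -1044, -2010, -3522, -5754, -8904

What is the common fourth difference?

-24

Δ: -570, -966, -1512, -2232, -3150
Δ²: -396, -546, -720, -918
Δ³: -150, -174, -198
Δ⁴: -24, -24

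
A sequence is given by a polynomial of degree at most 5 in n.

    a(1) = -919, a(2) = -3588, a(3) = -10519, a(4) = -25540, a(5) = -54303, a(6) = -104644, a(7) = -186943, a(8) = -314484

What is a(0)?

First differences: -2669, -6931, -15021, -28763, -50341, -82299, -127541
Second differences: -4262, -8090, -13742, -21578, -31958, -45242
Third differences: -3828, -5652, -7836, -10380, -13284
Fourth differences: -1824, -2184, -2544, -2904
Fifth differences: -360, -360, -360
The fifth differences are constant at -360.
Work back: -1824 + 360 = -1464;  -3828 + 1464 = -2364;  -4262 + 2364 = -1898;  -2669 + 1898 = -771;  -919 + 771 = -148

-148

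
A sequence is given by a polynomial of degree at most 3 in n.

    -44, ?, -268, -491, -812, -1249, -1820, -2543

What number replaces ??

Using the last 6 terms:
-223  -321  -437  -571  -723
-98  -116  -134  -152
-18  -18  -18
Constant third difference = -18.
Extend backward: -98 + 18 = -80;  -223 + 80 = -143;  -268 + 143 = -125

-125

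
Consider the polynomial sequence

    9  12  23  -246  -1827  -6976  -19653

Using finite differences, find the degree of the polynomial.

Δ: 3, 11, -269, -1581, -5149, -12677
Δ²: 8, -280, -1312, -3568, -7528
Δ³: -288, -1032, -2256, -3960
Δ⁴: -744, -1224, -1704
Δ⁵: -480, -480
The fifth differences are constant, so the polynomial has degree 5.

5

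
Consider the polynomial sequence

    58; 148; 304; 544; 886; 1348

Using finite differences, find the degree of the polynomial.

3

D1: 90, 156, 240, 342, 462
D2: 66, 84, 102, 120
D3: 18, 18, 18
The third differences are constant, so the polynomial has degree 3.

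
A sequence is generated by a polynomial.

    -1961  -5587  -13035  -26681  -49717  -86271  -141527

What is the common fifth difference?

First differences: -3626, -7448, -13646, -23036, -36554, -55256
Second differences: -3822, -6198, -9390, -13518, -18702
Third differences: -2376, -3192, -4128, -5184
Fourth differences: -816, -936, -1056
Fifth differences: -120, -120

-120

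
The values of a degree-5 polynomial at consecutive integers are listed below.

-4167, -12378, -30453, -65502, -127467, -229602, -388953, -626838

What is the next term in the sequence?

-969327

-8211, -18075, -35049, -61965, -102135, -159351, -237885
-9864, -16974, -26916, -40170, -57216, -78534
-7110, -9942, -13254, -17046, -21318
-2832, -3312, -3792, -4272
-480, -480, -480
The fifth differences are constant (-480).
-4272 − 480 = -4752;  -21318 − 4752 = -26070;  -78534 − 26070 = -104604;  -237885 − 104604 = -342489;  -626838 − 342489 = -969327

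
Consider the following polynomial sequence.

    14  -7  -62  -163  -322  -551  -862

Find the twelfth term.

-4067

Δ: -21, -55, -101, -159, -229, -311
Δ²: -34, -46, -58, -70, -82
Δ³: -12, -12, -12, -12
The third differences are constant (-12).
-82 − 12 = -94;  -311 − 94 = -405;  -862 − 405 = -1267
-94 − 12 = -106;  -405 − 106 = -511;  -1267 − 511 = -1778
-106 − 12 = -118;  -511 − 118 = -629;  -1778 − 629 = -2407
-118 − 12 = -130;  -629 − 130 = -759;  -2407 − 759 = -3166
-130 − 12 = -142;  -759 − 142 = -901;  -3166 − 901 = -4067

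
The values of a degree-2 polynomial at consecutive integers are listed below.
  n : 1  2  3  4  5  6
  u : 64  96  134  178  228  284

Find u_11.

Δ: 32 , 38 , 44 , 50 , 56
Δ²: 6 , 6 , 6 , 6
Second differences constant at 6.
56 + 6 = 62;  284 + 62 = 346
62 + 6 = 68;  346 + 68 = 414
68 + 6 = 74;  414 + 74 = 488
74 + 6 = 80;  488 + 80 = 568
80 + 6 = 86;  568 + 86 = 654

654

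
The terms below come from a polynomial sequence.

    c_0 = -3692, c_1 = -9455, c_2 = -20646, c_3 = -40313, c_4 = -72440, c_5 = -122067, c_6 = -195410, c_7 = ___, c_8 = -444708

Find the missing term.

-299981

Using the first 7 terms:
D1: -5763  -11191  -19667  -32127  -49627  -73343
D2: -5428  -8476  -12460  -17500  -23716
D3: -3048  -3984  -5040  -6216
D4: -936  -1056  -1176
D5: -120  -120
Constant fifth difference = -120.
Extend forward: -1176 − 120 = -1296;  -6216 − 1296 = -7512;  -23716 − 7512 = -31228;  -73343 − 31228 = -104571;  -195410 − 104571 = -299981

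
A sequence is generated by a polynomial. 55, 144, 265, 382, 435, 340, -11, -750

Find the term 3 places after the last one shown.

First differences: 89, 121, 117, 53, -95, -351, -739
Second differences: 32, -4, -64, -148, -256, -388
Third differences: -36, -60, -84, -108, -132
Fourth differences: -24, -24, -24, -24
The fourth differences are constant (-24).
-132 − 24 = -156;  -388 − 156 = -544;  -739 − 544 = -1283;  -750 − 1283 = -2033
-156 − 24 = -180;  -544 − 180 = -724;  -1283 − 724 = -2007;  -2033 − 2007 = -4040
-180 − 24 = -204;  -724 − 204 = -928;  -2007 − 928 = -2935;  -4040 − 2935 = -6975

-6975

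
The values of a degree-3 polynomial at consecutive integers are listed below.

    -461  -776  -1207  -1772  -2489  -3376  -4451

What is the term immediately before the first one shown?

-244

D1: -315  -431  -565  -717  -887  -1075
D2: -116  -134  -152  -170  -188
D3: -18  -18  -18  -18
The third differences are constant at -18.
Work back: -116 + 18 = -98;  -315 + 98 = -217;  -461 + 217 = -244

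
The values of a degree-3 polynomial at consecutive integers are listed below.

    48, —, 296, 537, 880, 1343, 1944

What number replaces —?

Using the last 5 terms:
Δ: 241  343  463  601
Δ²: 102  120  138
Δ³: 18  18
Constant third difference = 18.
Extend backward: 102 − 18 = 84;  241 − 84 = 157;  296 − 157 = 139

139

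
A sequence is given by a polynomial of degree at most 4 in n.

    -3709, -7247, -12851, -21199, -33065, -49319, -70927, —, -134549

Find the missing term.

-98951

Using the first 7 terms:
Δ: -3538, -5604, -8348, -11866, -16254, -21608
Δ²: -2066, -2744, -3518, -4388, -5354
Δ³: -678, -774, -870, -966
Δ⁴: -96, -96, -96
Constant fourth difference = -96.
Extend forward: -966 − 96 = -1062;  -5354 − 1062 = -6416;  -21608 − 6416 = -28024;  -70927 − 28024 = -98951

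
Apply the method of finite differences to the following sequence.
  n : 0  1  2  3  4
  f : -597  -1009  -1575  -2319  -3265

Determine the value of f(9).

-11865

Δ: -412  -566  -744  -946
Δ²: -154  -178  -202
Δ³: -24  -24
Constant third difference = -24, so extend:
-202 − 24 = -226;  -946 − 226 = -1172;  -3265 − 1172 = -4437
-226 − 24 = -250;  -1172 − 250 = -1422;  -4437 − 1422 = -5859
-250 − 24 = -274;  -1422 − 274 = -1696;  -5859 − 1696 = -7555
-274 − 24 = -298;  -1696 − 298 = -1994;  -7555 − 1994 = -9549
-298 − 24 = -322;  -1994 − 322 = -2316;  -9549 − 2316 = -11865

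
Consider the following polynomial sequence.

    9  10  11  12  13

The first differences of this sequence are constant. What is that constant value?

First differences: 1, 1, 1, 1

1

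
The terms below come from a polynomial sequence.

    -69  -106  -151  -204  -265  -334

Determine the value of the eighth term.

Δ: -37 , -45 , -53 , -61 , -69
Δ²: -8 , -8 , -8 , -8
Constant second difference = -8, so extend:
-69 − 8 = -77;  -334 − 77 = -411
-77 − 8 = -85;  -411 − 85 = -496

-496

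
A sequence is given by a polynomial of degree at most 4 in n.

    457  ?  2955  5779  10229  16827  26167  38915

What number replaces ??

1307

Using the last 6 terms:
Δ: 2824, 4450, 6598, 9340, 12748
Δ²: 1626, 2148, 2742, 3408
Δ³: 522, 594, 666
Δ⁴: 72, 72
Constant fourth difference = 72.
Extend backward: 522 − 72 = 450;  1626 − 450 = 1176;  2824 − 1176 = 1648;  2955 − 1648 = 1307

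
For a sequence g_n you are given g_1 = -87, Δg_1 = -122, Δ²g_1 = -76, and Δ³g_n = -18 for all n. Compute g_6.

-1637

Build the table forward from the leading diagonal:
D3: -18, -18, -18, -18, -18, -18
D2: -76, -94, -112, -130, -148, -166
D1: -122, -198, -292, -404, -534, -682
g: -87, -209, -407, -699, -1103, -1637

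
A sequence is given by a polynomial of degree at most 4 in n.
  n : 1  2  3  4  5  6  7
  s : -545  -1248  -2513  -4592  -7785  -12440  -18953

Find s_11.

Δ: -703, -1265, -2079, -3193, -4655, -6513
Δ²: -562, -814, -1114, -1462, -1858
Δ³: -252, -300, -348, -396
Δ⁴: -48, -48, -48
Fourth differences constant at -48.
-396 − 48 = -444;  -1858 − 444 = -2302;  -6513 − 2302 = -8815;  -18953 − 8815 = -27768
-444 − 48 = -492;  -2302 − 492 = -2794;  -8815 − 2794 = -11609;  -27768 − 11609 = -39377
-492 − 48 = -540;  -2794 − 540 = -3334;  -11609 − 3334 = -14943;  -39377 − 14943 = -54320
-540 − 48 = -588;  -3334 − 588 = -3922;  -14943 − 3922 = -18865;  -54320 − 18865 = -73185

-73185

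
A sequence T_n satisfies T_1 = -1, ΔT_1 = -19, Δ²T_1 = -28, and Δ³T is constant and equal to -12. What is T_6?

-496

Build the table forward from the leading diagonal:
Δ³: -12  -12  -12  -12  -12  -12
Δ²: -28  -40  -52  -64  -76  -88
Δ: -19  -47  -87  -139  -203  -279
T: -1  -20  -67  -154  -293  -496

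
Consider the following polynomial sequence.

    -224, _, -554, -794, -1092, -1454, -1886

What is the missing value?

-366

Using the last 5 terms:
Δ: -240  -298  -362  -432
Δ²: -58  -64  -70
Δ³: -6  -6
Constant third difference = -6.
Extend backward: -58 + 6 = -52;  -240 + 52 = -188;  -554 + 188 = -366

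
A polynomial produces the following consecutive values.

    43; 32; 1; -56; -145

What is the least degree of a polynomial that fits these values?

3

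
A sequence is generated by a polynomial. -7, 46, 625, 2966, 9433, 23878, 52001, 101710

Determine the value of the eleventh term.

500113

Δ: 53  579  2341  6467  14445  28123  49709
Δ²: 526  1762  4126  7978  13678  21586
Δ³: 1236  2364  3852  5700  7908
Δ⁴: 1128  1488  1848  2208
Δ⁵: 360  360  360
The fifth differences are constant (360).
2208 + 360 = 2568;  7908 + 2568 = 10476;  21586 + 10476 = 32062;  49709 + 32062 = 81771;  101710 + 81771 = 183481
2568 + 360 = 2928;  10476 + 2928 = 13404;  32062 + 13404 = 45466;  81771 + 45466 = 127237;  183481 + 127237 = 310718
2928 + 360 = 3288;  13404 + 3288 = 16692;  45466 + 16692 = 62158;  127237 + 62158 = 189395;  310718 + 189395 = 500113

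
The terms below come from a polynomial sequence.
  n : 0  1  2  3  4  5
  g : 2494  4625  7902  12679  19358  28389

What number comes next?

40270

Δ: 2131 , 3277 , 4777 , 6679 , 9031
Δ²: 1146 , 1500 , 1902 , 2352
Δ³: 354 , 402 , 450
Δ⁴: 48 , 48
Fourth differences constant at 48.
450 + 48 = 498;  2352 + 498 = 2850;  9031 + 2850 = 11881;  28389 + 11881 = 40270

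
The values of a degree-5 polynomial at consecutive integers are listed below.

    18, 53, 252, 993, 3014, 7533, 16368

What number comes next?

32057

First differences: 35, 199, 741, 2021, 4519, 8835
Second differences: 164, 542, 1280, 2498, 4316
Third differences: 378, 738, 1218, 1818
Fourth differences: 360, 480, 600
Fifth differences: 120, 120
Constant fifth difference = 120, so extend:
600 + 120 = 720;  1818 + 720 = 2538;  4316 + 2538 = 6854;  8835 + 6854 = 15689;  16368 + 15689 = 32057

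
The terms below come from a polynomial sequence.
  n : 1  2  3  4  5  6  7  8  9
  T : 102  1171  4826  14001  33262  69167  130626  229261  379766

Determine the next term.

600267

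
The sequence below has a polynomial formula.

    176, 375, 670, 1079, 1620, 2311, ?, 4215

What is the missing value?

3170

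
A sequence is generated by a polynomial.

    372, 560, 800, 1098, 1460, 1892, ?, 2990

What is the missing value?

Using the first 6 terms:
Δ: 188  240  298  362  432
Δ²: 52  58  64  70
Δ³: 6  6  6
Constant third difference = 6.
Extend forward: 70 + 6 = 76;  432 + 76 = 508;  1892 + 508 = 2400

2400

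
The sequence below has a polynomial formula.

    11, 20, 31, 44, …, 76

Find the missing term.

Using the first 4 terms:
Δ: 9  11  13
Δ²: 2  2
Constant second difference = 2.
Extend forward: 13 + 2 = 15;  44 + 15 = 59

59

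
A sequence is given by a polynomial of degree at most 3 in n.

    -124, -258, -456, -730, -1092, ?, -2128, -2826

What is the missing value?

-1554

Using the first 5 terms:
Δ: -134, -198, -274, -362
Δ²: -64, -76, -88
Δ³: -12, -12
Constant third difference = -12.
Extend forward: -88 − 12 = -100;  -362 − 100 = -462;  -1092 − 462 = -1554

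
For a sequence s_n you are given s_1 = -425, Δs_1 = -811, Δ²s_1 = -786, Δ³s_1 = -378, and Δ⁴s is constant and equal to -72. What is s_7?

-25721

Build the table forward from the leading diagonal:
Δ⁴: -72  -72  -72  -72  -72  -72  -72
Δ³: -378  -450  -522  -594  -666  -738  -810
Δ²: -786  -1164  -1614  -2136  -2730  -3396  -4134
Δ: -811  -1597  -2761  -4375  -6511  -9241  -12637
s: -425  -1236  -2833  -5594  -9969  -16480  -25721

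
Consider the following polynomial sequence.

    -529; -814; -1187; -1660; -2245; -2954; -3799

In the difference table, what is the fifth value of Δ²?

-136

First differences: -285, -373, -473, -585, -709, -845
Second differences: -88, -100, -112, -124, -136
Third differences: -12, -12, -12, -12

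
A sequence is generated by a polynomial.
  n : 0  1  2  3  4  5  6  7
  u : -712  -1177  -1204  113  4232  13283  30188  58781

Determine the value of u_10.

First differences: -465, -27, 1317, 4119, 9051, 16905, 28593
Second differences: 438, 1344, 2802, 4932, 7854, 11688
Third differences: 906, 1458, 2130, 2922, 3834
Fourth differences: 552, 672, 792, 912
Fifth differences: 120, 120, 120
The fifth differences are constant (120).
912 + 120 = 1032;  3834 + 1032 = 4866;  11688 + 4866 = 16554;  28593 + 16554 = 45147;  58781 + 45147 = 103928
1032 + 120 = 1152;  4866 + 1152 = 6018;  16554 + 6018 = 22572;  45147 + 22572 = 67719;  103928 + 67719 = 171647
1152 + 120 = 1272;  6018 + 1272 = 7290;  22572 + 7290 = 29862;  67719 + 29862 = 97581;  171647 + 97581 = 269228

269228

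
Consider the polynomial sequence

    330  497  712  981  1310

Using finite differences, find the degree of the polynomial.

167, 215, 269, 329
48, 54, 60
6, 6
The third differences are constant, so the polynomial has degree 3.

3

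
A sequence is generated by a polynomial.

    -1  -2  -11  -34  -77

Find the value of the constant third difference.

-6

Δ: -1, -9, -23, -43
Δ²: -8, -14, -20
Δ³: -6, -6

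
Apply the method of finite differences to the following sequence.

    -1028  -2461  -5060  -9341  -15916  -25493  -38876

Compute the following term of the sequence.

-56965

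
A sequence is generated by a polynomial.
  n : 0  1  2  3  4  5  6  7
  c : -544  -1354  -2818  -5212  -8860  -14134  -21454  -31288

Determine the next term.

-44152

D1: -810  -1464  -2394  -3648  -5274  -7320  -9834
D2: -654  -930  -1254  -1626  -2046  -2514
D3: -276  -324  -372  -420  -468
D4: -48  -48  -48  -48
Constant fourth difference = -48, so extend:
-468 − 48 = -516;  -2514 − 516 = -3030;  -9834 − 3030 = -12864;  -31288 − 12864 = -44152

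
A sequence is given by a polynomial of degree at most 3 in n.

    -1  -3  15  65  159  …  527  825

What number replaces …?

Using the first 5 terms:
-2  18  50  94
20  32  44
12  12
Constant third difference = 12.
Extend forward: 44 + 12 = 56;  94 + 56 = 150;  159 + 150 = 309

309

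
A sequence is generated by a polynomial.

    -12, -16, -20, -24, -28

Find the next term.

-32

First differences: -4, -4, -4, -4
First differences constant at -4.
-28 − 4 = -32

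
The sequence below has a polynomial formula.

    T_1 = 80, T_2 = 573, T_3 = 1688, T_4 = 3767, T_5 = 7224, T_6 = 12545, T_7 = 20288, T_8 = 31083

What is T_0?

-61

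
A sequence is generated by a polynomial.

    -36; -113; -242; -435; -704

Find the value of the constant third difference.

D1: -77, -129, -193, -269
D2: -52, -64, -76
D3: -12, -12

-12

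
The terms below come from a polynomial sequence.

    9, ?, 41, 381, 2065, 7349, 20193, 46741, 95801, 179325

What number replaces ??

13

Using the last 8 terms:
First differences: 340  1684  5284  12844  26548  49060  83524
Second differences: 1344  3600  7560  13704  22512  34464
Third differences: 2256  3960  6144  8808  11952
Fourth differences: 1704  2184  2664  3144
Fifth differences: 480  480  480
Constant fifth difference = 480.
Extend backward: 1704 − 480 = 1224;  2256 − 1224 = 1032;  1344 − 1032 = 312;  340 − 312 = 28;  41 − 28 = 13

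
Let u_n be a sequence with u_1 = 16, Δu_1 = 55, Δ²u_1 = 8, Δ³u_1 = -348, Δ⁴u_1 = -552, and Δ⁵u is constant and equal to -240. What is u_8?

Build the table forward from the leading diagonal:
D5: -240  -240  -240  -240  -240  -240  -240  -240
D4: -552  -792  -1032  -1272  -1512  -1752  -1992  -2232
D3: -348  -900  -1692  -2724  -3996  -5508  -7260  -9252
D2: 8  -340  -1240  -2932  -5656  -9652  -15160  -22420
D1: 55  63  -277  -1517  -4449  -10105  -19757  -34917
u: 16  71  134  -143  -1660  -6109  -16214  -35971

-35971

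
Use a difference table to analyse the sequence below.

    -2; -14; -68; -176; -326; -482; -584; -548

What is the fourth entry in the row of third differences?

Δ: -12, -54, -108, -150, -156, -102, 36
Δ²: -42, -54, -42, -6, 54, 138
Δ³: -12, 12, 36, 60, 84
Δ⁴: 24, 24, 24, 24

60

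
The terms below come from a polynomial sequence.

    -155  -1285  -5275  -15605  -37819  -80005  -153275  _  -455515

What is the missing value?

-272245

Using the first 7 terms:
Δ: -1130  -3990  -10330  -22214  -42186  -73270
Δ²: -2860  -6340  -11884  -19972  -31084
Δ³: -3480  -5544  -8088  -11112
Δ⁴: -2064  -2544  -3024
Δ⁵: -480  -480
Constant fifth difference = -480.
Extend forward: -3024 − 480 = -3504;  -11112 − 3504 = -14616;  -31084 − 14616 = -45700;  -73270 − 45700 = -118970;  -153275 − 118970 = -272245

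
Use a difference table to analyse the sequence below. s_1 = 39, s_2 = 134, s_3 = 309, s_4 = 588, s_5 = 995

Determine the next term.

1554

95, 175, 279, 407
80, 104, 128
24, 24
Third differences constant at 24.
128 + 24 = 152;  407 + 152 = 559;  995 + 559 = 1554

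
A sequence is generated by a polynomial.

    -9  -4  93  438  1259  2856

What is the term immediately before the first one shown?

-6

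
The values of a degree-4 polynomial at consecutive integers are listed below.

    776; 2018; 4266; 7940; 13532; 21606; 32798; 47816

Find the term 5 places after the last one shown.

210116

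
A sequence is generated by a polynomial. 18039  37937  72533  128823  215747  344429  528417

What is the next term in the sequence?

Δ: 19898 , 34596 , 56290 , 86924 , 128682 , 183988
Δ²: 14698 , 21694 , 30634 , 41758 , 55306
Δ³: 6996 , 8940 , 11124 , 13548
Δ⁴: 1944 , 2184 , 2424
Δ⁵: 240 , 240
Constant fifth difference = 240, so extend:
2424 + 240 = 2664;  13548 + 2664 = 16212;  55306 + 16212 = 71518;  183988 + 71518 = 255506;  528417 + 255506 = 783923

783923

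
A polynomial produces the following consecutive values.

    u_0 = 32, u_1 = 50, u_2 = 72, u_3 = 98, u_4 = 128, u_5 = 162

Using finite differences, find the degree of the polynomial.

First differences: 18, 22, 26, 30, 34
Second differences: 4, 4, 4, 4
The second differences are constant, so the polynomial has degree 2.

2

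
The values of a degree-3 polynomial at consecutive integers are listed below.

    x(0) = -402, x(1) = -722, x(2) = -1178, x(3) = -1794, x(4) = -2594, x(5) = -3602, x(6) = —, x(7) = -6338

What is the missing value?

-4842

Using the first 6 terms:
Δ: -320, -456, -616, -800, -1008
Δ²: -136, -160, -184, -208
Δ³: -24, -24, -24
Constant third difference = -24.
Extend forward: -208 − 24 = -232;  -1008 − 232 = -1240;  -3602 − 1240 = -4842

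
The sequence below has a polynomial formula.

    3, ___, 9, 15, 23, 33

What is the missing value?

5

Using the last 4 terms:
Δ: 6  8  10
Δ²: 2  2
Constant second difference = 2.
Extend backward: 6 − 2 = 4;  9 − 4 = 5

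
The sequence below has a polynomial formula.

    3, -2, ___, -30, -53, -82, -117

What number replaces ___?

-13

Using the last 4 terms:
Δ: -23, -29, -35
Δ²: -6, -6
Constant second difference = -6.
Extend backward: -23 + 6 = -17;  -30 + 17 = -13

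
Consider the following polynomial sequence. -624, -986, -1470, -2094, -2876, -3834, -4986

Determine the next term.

-6350

Δ: -362, -484, -624, -782, -958, -1152
Δ²: -122, -140, -158, -176, -194
Δ³: -18, -18, -18, -18
The third differences are constant (-18).
-194 − 18 = -212;  -1152 − 212 = -1364;  -4986 − 1364 = -6350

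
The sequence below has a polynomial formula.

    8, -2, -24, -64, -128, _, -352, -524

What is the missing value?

-222

Using the first 5 terms:
Δ: -10, -22, -40, -64
Δ²: -12, -18, -24
Δ³: -6, -6
Constant third difference = -6.
Extend forward: -24 − 6 = -30;  -64 − 30 = -94;  -128 − 94 = -222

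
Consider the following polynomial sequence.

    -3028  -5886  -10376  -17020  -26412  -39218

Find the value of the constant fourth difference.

First differences: -2858, -4490, -6644, -9392, -12806
Second differences: -1632, -2154, -2748, -3414
Third differences: -522, -594, -666
Fourth differences: -72, -72

-72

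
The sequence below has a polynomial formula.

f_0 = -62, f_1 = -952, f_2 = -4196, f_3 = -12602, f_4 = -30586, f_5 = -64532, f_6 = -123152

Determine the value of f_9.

-576656

Δ: -890, -3244, -8406, -17984, -33946, -58620
Δ²: -2354, -5162, -9578, -15962, -24674
Δ³: -2808, -4416, -6384, -8712
Δ⁴: -1608, -1968, -2328
Δ⁵: -360, -360
The fifth differences are constant (-360).
-2328 − 360 = -2688;  -8712 − 2688 = -11400;  -24674 − 11400 = -36074;  -58620 − 36074 = -94694;  -123152 − 94694 = -217846
-2688 − 360 = -3048;  -11400 − 3048 = -14448;  -36074 − 14448 = -50522;  -94694 − 50522 = -145216;  -217846 − 145216 = -363062
-3048 − 360 = -3408;  -14448 − 3408 = -17856;  -50522 − 17856 = -68378;  -145216 − 68378 = -213594;  -363062 − 213594 = -576656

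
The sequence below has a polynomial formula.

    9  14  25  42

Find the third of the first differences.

17

First differences: 5, 11, 17
Second differences: 6, 6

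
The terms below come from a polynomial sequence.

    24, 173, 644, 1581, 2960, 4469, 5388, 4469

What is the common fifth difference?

Δ: 149, 471, 937, 1379, 1509, 919, -919
Δ²: 322, 466, 442, 130, -590, -1838
Δ³: 144, -24, -312, -720, -1248
Δ⁴: -168, -288, -408, -528
Δ⁵: -120, -120, -120

-120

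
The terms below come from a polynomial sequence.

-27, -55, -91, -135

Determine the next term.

D1: -28, -36, -44
D2: -8, -8
Constant second difference = -8, so extend:
-44 − 8 = -52;  -135 − 52 = -187

-187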